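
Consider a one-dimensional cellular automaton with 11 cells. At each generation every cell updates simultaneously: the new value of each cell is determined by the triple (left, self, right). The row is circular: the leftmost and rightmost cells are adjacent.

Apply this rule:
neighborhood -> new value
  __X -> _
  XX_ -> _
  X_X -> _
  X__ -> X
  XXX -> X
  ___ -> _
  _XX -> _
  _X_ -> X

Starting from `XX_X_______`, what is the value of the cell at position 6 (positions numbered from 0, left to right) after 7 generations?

_

generation 1: ___XX______
generation 2: _____X_____
generation 3: _____XX____
generation 4: _______X___
generation 5: _______XX__
generation 6: _________X_
generation 7: _________XX
position 6 holds _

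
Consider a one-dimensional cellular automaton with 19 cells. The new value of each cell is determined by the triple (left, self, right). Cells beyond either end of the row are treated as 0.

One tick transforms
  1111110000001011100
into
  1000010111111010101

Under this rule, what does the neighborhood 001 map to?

1

At position 11 the neighborhood is 001; the next row has 1 there.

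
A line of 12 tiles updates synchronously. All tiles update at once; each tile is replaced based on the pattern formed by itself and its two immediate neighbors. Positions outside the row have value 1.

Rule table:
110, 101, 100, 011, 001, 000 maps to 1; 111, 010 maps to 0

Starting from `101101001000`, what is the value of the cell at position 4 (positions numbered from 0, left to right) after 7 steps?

step 1: 111110110111
step 2: 000011111100
step 3: 111110000111
step 4: 000011111100  (repeats step 2; period 2)
step 7: 111110000111
position 4 holds 1

1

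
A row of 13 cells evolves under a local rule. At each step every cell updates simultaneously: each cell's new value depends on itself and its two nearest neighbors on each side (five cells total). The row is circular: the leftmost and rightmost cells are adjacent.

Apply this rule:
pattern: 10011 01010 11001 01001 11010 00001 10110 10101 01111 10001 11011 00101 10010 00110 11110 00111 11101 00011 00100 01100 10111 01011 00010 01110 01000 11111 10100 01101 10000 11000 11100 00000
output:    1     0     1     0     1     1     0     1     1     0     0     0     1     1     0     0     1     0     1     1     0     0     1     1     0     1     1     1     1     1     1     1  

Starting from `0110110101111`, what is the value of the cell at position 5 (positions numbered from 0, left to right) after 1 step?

0010011100101
position 5 holds 1

1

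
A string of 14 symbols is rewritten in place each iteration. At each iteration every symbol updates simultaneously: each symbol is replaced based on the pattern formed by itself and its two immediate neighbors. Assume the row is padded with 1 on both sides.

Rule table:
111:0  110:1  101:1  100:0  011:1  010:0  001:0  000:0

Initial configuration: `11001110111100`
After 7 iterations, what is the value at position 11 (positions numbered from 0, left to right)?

0

01001011100100
10000110100000
10000111000000
10000101000000
10000010000000
10000000000000
10000000000000
position 11 holds 0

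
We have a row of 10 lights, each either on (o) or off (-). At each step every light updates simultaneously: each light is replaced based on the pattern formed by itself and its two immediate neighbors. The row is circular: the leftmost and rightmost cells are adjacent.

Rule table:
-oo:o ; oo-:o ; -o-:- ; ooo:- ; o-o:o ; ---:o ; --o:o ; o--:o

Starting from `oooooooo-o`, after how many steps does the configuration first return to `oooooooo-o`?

2

-------ooo
oooooooo-o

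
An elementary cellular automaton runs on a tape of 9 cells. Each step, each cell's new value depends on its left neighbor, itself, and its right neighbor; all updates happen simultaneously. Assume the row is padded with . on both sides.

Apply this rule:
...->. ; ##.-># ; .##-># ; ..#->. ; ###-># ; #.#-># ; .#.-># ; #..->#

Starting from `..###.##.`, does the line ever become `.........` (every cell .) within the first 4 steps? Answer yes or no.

no

..#######
..#######  (fixed point — unchanged through step 4)
step 4 is ..#######, still not uniform .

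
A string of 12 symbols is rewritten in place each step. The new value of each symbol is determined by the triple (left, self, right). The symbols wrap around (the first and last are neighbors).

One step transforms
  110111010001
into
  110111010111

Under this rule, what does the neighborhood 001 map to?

1

At position 10 the neighborhood is 001; the next row has 1 there.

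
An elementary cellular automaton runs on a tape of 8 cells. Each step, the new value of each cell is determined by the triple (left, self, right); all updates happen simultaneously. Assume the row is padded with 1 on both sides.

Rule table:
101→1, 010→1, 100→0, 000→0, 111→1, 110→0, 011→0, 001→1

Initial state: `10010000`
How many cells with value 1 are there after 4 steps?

00110001
01000010
11000111
10001011
count of 1: 4

4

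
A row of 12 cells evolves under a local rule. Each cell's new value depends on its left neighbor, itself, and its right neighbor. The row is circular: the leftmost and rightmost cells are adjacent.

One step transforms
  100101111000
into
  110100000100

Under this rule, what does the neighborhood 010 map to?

1

At position 0 the neighborhood is 010; the next row has 1 there.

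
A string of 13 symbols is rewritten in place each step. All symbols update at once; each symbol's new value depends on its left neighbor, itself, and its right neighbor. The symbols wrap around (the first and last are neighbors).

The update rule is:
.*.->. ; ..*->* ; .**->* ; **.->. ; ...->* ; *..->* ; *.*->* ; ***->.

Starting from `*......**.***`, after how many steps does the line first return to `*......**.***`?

.*******.**..
**......**.**
..*******.**.
***......**.*
...*******.**
****......**.
*...*******.*
.****......**
**...*******.
*.****......*
.**...*******
**.****......
*.**...******
.**.****.....
**.**...*****
..**.****....
***.**...****
...**.****...
****.**...***
....**.****..
*****.**...**
.....**.****.
******.**...*
......**.****
*******.**...
*......**.***

26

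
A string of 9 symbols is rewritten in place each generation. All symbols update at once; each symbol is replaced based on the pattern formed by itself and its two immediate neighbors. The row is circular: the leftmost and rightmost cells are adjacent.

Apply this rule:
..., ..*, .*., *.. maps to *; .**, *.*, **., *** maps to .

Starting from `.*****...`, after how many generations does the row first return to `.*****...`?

2

*.....***
.*****...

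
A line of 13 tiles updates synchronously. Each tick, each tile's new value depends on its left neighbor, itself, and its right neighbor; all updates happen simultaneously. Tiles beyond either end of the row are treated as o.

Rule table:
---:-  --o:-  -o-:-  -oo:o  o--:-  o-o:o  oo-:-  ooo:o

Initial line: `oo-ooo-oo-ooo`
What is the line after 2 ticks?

o-ooo-oo-oooo
-ooo-oo-ooooo

-ooo-oo-ooooo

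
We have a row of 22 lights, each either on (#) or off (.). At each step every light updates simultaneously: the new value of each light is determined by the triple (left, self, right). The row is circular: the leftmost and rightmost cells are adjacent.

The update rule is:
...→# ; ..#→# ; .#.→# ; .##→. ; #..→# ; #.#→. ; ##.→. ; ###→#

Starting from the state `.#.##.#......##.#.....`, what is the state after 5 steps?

##....#######...######
#.####.#####.###.#####
...##...###...#...####
###..###.#.#######.##.
.#.##.#..#..#####.....

.#.##.#..#..#####.....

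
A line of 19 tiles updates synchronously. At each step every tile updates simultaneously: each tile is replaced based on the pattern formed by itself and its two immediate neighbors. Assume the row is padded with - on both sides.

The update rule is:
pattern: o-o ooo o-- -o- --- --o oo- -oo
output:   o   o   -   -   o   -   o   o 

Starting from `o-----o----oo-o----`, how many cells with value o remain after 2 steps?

step 1: --ooo---oo-ooo--ooo
step 2: o-ooo-o-oooooo--ooo
count of o: 14

14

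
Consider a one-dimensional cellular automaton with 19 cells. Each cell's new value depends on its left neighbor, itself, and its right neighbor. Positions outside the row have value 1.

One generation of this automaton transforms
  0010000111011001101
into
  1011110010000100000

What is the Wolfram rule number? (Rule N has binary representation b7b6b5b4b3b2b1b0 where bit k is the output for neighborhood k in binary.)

149

position 8: 111 → 1  (bit 7 = 1)
position 9: 110 → 0  (bit 6 = 0)
position 10: 101 → 0  (bit 5 = 0)
position 0: 100 → 1  (bit 4 = 1)
position 7: 011 → 0  (bit 3 = 0)
position 2: 010 → 1  (bit 2 = 1)
position 1: 001 → 0  (bit 1 = 0)
position 4: 000 → 1  (bit 0 = 1)
bits b7..b0 = 10010101 = 149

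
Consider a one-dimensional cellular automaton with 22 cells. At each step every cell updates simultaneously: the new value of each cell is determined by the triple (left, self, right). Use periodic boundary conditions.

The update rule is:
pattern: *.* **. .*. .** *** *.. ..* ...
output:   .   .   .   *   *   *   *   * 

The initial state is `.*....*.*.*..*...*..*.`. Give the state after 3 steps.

*.****.....**.***.**.*
..***.******..**..*..*
****..*****.***.**.**.

****..*****.***.**.**.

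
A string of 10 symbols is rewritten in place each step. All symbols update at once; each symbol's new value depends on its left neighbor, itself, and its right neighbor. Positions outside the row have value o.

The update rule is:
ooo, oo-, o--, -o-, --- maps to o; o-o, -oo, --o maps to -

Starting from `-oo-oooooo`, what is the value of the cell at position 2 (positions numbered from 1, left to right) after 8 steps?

--o--ooooo
o-oo--oooo
o--oo--ooo
oo--oo--oo
ooo--oo--o
oooo--oo--
ooooo--oo-
oooooo--o-
position 2 holds o

o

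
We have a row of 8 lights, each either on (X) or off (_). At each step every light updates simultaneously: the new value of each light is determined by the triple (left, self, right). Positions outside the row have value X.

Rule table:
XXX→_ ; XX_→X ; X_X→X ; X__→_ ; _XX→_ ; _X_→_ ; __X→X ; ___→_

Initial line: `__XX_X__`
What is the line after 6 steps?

_X_XX__X
X_X_X_X_
XX_X_X_X
_XX_X_X_
X_XX_X_X
XX_XX_X_

XX_XX_X_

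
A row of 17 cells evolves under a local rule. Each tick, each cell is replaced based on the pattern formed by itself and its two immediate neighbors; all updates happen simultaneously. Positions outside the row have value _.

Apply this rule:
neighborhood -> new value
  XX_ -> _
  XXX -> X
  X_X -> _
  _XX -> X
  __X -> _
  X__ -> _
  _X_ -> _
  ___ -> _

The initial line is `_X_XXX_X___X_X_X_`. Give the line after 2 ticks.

___X_____________

tick 1: ___XX____________
tick 2: ___X_____________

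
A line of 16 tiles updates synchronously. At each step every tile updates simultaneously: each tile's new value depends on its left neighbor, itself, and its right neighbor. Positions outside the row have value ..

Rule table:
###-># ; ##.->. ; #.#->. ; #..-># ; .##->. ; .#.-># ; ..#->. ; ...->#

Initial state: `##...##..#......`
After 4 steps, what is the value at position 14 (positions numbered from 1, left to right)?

.

..##...#.#######
#...##.#..#####.
###....##..###.#
.#.###...#..#..#
position 14 holds .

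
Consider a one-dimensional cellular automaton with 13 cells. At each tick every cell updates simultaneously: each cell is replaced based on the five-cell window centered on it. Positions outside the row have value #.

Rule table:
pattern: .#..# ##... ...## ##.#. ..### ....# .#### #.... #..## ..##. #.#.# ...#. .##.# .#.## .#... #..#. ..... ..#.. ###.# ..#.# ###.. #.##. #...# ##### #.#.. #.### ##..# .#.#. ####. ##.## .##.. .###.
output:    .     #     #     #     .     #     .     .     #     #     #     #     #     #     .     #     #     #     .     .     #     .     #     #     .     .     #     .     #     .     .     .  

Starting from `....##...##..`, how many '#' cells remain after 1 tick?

#.###.####.##
count of #: 10

10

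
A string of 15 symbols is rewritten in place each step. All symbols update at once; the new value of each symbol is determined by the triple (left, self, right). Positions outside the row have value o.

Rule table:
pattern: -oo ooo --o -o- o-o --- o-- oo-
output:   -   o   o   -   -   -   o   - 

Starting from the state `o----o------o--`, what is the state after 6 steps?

o--o-o-------o-

-o--o-o----o-oo
--oo---o--o---o
oo--o-o-oo-o-o-
o-oo-----------
----o---------o
o--o-o-------o-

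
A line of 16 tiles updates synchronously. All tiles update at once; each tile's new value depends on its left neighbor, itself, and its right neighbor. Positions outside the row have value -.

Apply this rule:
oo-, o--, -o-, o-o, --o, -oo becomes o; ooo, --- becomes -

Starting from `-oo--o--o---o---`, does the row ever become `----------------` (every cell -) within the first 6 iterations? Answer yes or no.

no

iteration 1: oooooooooo-ooo--
iteration 2: o--------ooo-oo-
iteration 3: oo------oo-ooooo
iteration 4: ooo----ooooo---o
iteration 5: o-oo--oo---oo-oo
iteration 6: ooooooooo-oooooo
iteration 6 is ooooooooo-oooooo, still not uniform -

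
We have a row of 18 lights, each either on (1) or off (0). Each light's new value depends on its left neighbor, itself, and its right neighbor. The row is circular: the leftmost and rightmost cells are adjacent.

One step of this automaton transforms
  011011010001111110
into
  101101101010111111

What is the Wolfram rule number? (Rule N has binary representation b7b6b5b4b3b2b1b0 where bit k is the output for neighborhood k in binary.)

position 12: 111 → 1  (bit 7 = 1)
position 2: 110 → 1  (bit 6 = 1)
position 3: 101 → 1  (bit 5 = 1)
position 8: 100 → 1  (bit 4 = 1)
position 1: 011 → 0  (bit 3 = 0)
position 7: 010 → 0  (bit 2 = 0)
position 0: 001 → 1  (bit 1 = 1)
position 9: 000 → 0  (bit 0 = 0)
bits b7..b0 = 11110010 = 242

242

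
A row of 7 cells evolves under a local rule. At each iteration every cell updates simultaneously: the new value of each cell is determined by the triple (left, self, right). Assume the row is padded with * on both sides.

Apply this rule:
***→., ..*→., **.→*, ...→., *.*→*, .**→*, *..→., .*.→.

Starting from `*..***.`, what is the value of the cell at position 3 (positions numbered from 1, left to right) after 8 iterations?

.

*..*.**
*...**.
*...***
*...*..
*......
*......  (fixed point — unchanged through iteration 8)
position 3 holds .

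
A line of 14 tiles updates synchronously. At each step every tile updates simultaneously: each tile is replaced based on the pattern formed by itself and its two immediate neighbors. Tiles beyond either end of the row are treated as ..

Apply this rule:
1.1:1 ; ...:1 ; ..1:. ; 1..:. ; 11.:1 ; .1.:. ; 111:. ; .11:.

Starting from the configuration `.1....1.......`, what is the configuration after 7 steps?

step 1: ...11...111111
step 2: 11..1.1......1
step 3: .1...1..1111..
step 4: ...1.......1.1
step 5: 11...11111..1.
step 6: .1.1.....1....
step 7: ..1..111...111

..1..111...111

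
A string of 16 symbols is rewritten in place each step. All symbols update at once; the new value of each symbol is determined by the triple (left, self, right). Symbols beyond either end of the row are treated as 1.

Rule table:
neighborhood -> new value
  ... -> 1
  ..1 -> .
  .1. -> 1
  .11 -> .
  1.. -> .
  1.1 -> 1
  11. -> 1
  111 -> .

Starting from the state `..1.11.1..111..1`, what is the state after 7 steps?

..11.111....1...
...11..1.11.1.1.
.1..1..11.111111
11..1...11......
.1..1.1..1.1111.
11..111..11...11
.1....1...1.1...

.1....1...1.1...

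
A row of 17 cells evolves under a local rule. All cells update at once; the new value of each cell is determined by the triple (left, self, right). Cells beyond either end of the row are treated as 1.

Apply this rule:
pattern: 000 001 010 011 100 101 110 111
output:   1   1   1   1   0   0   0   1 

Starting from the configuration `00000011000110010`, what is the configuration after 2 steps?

step 1: 01111110011100110
step 2: 01111100111001100

01111100111001100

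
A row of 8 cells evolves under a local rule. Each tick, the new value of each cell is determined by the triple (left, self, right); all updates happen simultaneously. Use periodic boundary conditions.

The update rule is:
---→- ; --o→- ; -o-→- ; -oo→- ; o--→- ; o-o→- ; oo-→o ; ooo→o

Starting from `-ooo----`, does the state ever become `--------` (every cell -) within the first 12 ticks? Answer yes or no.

yes

tick 1: --oo----
tick 2: ---o----
tick 3: --------
all cells are - at tick 3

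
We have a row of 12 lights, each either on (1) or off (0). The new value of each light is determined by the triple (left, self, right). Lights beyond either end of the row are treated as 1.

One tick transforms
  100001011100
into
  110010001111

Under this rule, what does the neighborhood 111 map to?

1

At position 8 the neighborhood is 111; the next row has 1 there.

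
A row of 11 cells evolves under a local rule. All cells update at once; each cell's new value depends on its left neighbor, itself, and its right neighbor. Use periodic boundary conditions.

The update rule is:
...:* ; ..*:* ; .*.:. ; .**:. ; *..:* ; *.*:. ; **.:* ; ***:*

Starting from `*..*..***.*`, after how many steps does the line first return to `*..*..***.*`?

22

***.**.**..
.**..*..***
..***.**.**
**.**..*..*
**..***.**.
.***.**..*.
*.**..***.*
*..***.**..
.**.**..***
..*..***.**
**.**.**..*
**..*..***.
.***.**.**.
*.**..*..**
*..***.**.*
***.**..*..
.**..***.**
..***.**..*
**.**..***.
.*..***.**.
*.**.**..**
*..*..***.*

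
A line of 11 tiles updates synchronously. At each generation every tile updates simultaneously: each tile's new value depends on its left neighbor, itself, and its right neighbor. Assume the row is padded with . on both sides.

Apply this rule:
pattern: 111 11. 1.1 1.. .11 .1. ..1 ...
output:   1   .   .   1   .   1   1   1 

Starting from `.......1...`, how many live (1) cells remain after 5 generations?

9

generation 1: 11111111111
generation 2: .111111111.
generation 3: 1.1111111.1
generation 4: 1..11111..1
generation 5: 111.111.111
count of 1: 9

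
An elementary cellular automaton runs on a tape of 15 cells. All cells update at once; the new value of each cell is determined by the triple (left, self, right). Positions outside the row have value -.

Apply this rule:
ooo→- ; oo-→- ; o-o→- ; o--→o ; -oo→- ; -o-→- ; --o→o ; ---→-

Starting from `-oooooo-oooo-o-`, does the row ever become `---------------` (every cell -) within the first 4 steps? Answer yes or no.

o-------------o
-o-----------o-
o-o---------o-o
---o-------o---
step 4 is ---o-------o---, still not uniform -

no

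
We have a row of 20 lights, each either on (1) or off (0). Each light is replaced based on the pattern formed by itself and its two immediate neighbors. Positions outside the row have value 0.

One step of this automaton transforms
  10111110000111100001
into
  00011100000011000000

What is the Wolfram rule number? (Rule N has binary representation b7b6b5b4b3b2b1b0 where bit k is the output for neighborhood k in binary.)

position 3: 111 → 1  (bit 7 = 1)
position 6: 110 → 0  (bit 6 = 0)
position 1: 101 → 0  (bit 5 = 0)
position 7: 100 → 0  (bit 4 = 0)
position 2: 011 → 0  (bit 3 = 0)
position 0: 010 → 0  (bit 2 = 0)
position 10: 001 → 0  (bit 1 = 0)
position 8: 000 → 0  (bit 0 = 0)
bits b7..b0 = 10000000 = 128

128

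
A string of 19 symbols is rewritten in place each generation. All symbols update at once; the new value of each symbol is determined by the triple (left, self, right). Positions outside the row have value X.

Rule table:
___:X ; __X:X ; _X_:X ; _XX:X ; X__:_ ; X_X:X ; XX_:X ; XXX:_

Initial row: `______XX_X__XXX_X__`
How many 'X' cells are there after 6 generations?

_XXXXXXXXX_XX_XXX_X
XX_______XXXXXX_XXX
_X_XXXXXXX____XXX__
XXXX_____X_XXXX_X_X
___X_XXXXXXX__XXXXX
_XXXXX_____X_XX____
count of X: 8

8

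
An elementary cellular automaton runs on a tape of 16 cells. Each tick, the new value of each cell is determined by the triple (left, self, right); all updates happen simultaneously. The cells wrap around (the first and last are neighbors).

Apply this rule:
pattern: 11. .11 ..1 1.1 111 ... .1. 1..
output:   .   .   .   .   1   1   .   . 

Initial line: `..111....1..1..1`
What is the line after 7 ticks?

...1..11........
11.......1111111
1..11111..111111
....111....11111
.11..1..11..111.
.............1..
111111111111...1

111111111111...1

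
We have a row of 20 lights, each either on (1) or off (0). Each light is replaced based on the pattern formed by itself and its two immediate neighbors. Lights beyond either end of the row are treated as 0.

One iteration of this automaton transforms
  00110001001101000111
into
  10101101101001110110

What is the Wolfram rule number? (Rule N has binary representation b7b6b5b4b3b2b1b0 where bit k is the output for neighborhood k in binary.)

157

position 18: 111 → 1  (bit 7 = 1)
position 3: 110 → 0  (bit 6 = 0)
position 12: 101 → 0  (bit 5 = 0)
position 4: 100 → 1  (bit 4 = 1)
position 2: 011 → 1  (bit 3 = 1)
position 7: 010 → 1  (bit 2 = 1)
position 1: 001 → 0  (bit 1 = 0)
position 0: 000 → 1  (bit 0 = 1)
bits b7..b0 = 10011101 = 157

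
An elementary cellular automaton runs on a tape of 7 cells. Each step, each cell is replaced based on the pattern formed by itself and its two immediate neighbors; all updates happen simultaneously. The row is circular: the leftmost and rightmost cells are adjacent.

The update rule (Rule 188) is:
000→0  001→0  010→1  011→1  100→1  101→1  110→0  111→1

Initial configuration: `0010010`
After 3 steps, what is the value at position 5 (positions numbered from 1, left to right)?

1

0011011
1010110
1111101
position 5 holds 1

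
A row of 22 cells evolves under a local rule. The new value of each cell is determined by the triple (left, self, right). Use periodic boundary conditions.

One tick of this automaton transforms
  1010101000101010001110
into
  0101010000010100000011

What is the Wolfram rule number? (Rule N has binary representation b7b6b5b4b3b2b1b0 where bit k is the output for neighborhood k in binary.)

position 19: 111 → 0  (bit 7 = 0)
position 20: 110 → 1  (bit 6 = 1)
position 1: 101 → 1  (bit 5 = 1)
position 7: 100 → 0  (bit 4 = 0)
position 18: 011 → 0  (bit 3 = 0)
position 0: 010 → 0  (bit 2 = 0)
position 9: 001 → 0  (bit 1 = 0)
position 8: 000 → 0  (bit 0 = 0)
bits b7..b0 = 01100000 = 96

96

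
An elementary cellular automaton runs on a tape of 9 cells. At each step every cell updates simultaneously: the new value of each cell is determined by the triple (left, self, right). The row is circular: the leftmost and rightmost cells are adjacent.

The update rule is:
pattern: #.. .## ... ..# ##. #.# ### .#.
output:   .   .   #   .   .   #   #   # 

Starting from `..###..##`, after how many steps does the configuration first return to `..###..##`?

7

step 1: ...#.....
step 2: ##.#.####
step 3: #.###.###
step 4: .#.#.#.##
step 5: #######..
step 6: .#####...
step 7: ..###..##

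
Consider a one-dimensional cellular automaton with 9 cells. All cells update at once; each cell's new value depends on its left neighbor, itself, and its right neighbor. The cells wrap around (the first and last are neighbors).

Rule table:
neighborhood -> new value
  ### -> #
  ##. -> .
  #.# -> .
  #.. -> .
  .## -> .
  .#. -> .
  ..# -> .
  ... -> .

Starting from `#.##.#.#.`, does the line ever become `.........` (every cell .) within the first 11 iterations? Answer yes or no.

.........
all cells are . at iteration 1

yes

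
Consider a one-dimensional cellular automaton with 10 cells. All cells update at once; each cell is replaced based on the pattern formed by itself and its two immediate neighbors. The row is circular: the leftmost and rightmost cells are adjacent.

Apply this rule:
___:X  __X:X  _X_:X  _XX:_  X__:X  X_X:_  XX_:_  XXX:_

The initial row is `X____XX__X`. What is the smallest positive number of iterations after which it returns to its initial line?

iteration 1: _XXXX__XX_
iteration 2: X____XX__X

2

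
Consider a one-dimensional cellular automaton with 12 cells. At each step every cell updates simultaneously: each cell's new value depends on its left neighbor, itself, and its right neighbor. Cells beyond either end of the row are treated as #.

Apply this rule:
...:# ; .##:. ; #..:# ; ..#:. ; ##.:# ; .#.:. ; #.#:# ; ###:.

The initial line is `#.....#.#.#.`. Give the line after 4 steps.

..##..##..#.

#####..#.#.#
....##..#.#.
###..##..#.#
..##..##..#.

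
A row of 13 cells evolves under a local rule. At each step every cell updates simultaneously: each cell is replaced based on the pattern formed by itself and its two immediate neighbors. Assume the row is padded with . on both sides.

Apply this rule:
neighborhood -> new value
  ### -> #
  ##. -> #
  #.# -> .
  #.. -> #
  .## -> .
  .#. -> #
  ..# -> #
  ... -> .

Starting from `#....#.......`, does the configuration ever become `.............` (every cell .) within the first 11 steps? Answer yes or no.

##..###......
.###.###.....
#.##..###....
#..###.###...
###.##..###..
.##..###.###.
#.###.##..###
#..##..###.##
###.###.##..#
.##..##..####
#.###.###.###
step 11 is #.###.###.###, still not uniform .

no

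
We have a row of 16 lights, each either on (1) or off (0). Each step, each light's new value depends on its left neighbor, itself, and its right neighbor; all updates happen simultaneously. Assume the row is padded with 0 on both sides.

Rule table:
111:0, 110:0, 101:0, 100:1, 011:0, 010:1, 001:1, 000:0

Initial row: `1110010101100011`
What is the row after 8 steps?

0111100101001011

step 1: 0001110100010100
step 2: 0010000110110110
step 3: 0111001000000001
step 4: 1000111100000011
step 5: 1101000010000100
step 6: 0001100111001110
step 7: 0010011000110001
step 8: 0111100101001011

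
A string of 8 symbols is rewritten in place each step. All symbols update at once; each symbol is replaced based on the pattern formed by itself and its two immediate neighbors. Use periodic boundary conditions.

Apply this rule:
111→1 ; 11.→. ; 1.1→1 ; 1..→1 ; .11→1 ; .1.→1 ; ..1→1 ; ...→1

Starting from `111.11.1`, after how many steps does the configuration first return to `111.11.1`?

8

11.11.11
1.11.111
.11.1111
11.1111.
1.1111.1
.1111.11
1111.11.
111.11.1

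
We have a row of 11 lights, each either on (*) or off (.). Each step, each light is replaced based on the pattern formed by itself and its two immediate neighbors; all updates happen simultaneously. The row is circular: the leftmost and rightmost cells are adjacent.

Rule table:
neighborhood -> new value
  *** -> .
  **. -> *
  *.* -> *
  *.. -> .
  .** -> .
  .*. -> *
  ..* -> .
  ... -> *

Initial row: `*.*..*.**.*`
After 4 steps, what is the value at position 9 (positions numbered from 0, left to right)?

*

***..**.**.
..*...**.**
..*.*..**.*
..***...***
position 9 holds *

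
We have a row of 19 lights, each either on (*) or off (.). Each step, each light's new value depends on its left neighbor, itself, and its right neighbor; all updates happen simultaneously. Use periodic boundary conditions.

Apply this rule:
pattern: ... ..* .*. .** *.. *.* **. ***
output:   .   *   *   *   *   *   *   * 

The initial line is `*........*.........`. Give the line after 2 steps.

step 1: **......***.......*
step 2: ***....*****.....**

***....*****.....**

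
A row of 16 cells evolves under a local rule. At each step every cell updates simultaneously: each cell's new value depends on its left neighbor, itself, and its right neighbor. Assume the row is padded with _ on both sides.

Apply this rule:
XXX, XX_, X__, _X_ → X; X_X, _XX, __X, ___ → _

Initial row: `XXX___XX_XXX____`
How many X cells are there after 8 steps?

_XXX___X__XXX___
__XXX__XX__XXX__
___XXX__XX__XXX_
____XXX__XX__XXX
_____XXX__XX__XX
______XXX__XX__X
_______XXX__XX_X
________XXX__X_X
count of X: 5

5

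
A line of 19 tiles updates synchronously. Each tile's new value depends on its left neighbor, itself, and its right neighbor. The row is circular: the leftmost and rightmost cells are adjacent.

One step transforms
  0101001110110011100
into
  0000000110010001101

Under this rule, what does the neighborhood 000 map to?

At position 18 the neighborhood is 000; the next row has 1 there.

1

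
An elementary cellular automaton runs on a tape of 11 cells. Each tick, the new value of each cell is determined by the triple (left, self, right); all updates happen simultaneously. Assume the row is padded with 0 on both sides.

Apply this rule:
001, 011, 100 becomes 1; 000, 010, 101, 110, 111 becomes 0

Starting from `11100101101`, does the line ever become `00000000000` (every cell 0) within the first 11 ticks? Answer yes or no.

yes

tick 1: 10011001000
tick 2: 01110110100
tick 3: 11000100010
tick 4: 10101010101
tick 5: 00000000000
all cells are 0 at tick 5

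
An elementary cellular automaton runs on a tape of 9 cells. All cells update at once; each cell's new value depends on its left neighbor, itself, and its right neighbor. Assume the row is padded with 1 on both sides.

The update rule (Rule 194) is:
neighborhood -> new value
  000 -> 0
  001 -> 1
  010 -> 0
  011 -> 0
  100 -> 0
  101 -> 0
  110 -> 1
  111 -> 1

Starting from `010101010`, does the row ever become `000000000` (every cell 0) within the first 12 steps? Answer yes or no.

yes

000000000
all cells are 0 at step 1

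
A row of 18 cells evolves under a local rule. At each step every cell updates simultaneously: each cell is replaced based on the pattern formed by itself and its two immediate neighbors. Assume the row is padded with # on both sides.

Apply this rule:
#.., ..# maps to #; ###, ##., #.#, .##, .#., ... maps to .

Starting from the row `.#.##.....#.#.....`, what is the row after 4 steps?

.....#...#...#...#
#...#.#.#.#.#.#.#.
.#.#..............
....#............#

....#............#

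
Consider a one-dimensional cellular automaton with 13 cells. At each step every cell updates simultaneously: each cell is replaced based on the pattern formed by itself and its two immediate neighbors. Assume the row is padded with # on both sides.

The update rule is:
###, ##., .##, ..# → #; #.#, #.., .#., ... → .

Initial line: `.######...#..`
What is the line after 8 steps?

step 1: .######..#..#
step 2: .######.#..##
step 3: .######...###
step 4: .######..####
step 5: .######.#####
step 6: .######.#####  (fixed point — unchanged through step 8)

.######.#####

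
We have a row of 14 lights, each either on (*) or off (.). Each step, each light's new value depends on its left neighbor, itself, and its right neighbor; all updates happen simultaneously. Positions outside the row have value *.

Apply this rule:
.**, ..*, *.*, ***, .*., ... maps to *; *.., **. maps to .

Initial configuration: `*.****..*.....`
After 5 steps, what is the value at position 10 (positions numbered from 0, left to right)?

*

.****..**.****
****..**.*****
***..**.******
**..**.*******
*..**.********
position 10 holds *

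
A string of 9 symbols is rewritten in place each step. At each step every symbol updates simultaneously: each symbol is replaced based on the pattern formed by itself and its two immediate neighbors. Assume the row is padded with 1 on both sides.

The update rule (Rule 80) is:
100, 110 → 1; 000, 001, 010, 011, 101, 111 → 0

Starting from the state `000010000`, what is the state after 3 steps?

100001000
110000100
011000010

011000010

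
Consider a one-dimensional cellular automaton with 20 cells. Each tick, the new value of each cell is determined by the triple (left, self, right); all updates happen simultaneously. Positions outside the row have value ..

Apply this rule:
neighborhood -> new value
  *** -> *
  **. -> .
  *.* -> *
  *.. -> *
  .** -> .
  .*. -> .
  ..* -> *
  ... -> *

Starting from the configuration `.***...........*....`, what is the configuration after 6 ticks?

*.*.***********.****
.*.*.*********.*.**.
*.*.*.*******.*.*..*
.*.*.*.*****.*.*.**.
*.*.*.*.***.*.*.*..*
.*.*.*.*.*.*.*.*.**.

.*.*.*.*.*.*.*.*.**.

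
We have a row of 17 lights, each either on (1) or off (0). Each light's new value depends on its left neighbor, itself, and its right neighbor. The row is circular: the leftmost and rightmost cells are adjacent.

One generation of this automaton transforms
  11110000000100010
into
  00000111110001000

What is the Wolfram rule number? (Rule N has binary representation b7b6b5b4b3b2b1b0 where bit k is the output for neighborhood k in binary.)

1

position 1: 111 → 0  (bit 7 = 0)
position 3: 110 → 0  (bit 6 = 0)
position 16: 101 → 0  (bit 5 = 0)
position 4: 100 → 0  (bit 4 = 0)
position 0: 011 → 0  (bit 3 = 0)
position 11: 010 → 0  (bit 2 = 0)
position 10: 001 → 0  (bit 1 = 0)
position 5: 000 → 1  (bit 0 = 1)
bits b7..b0 = 00000001 = 1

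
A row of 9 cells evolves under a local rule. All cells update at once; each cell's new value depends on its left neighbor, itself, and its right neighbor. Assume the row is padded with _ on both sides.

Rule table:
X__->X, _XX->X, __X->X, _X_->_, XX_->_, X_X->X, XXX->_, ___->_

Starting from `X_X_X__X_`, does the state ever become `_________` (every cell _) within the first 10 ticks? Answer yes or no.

no

_X_X_XX_X
X_X_XX_X_
_X_XX_X_X
X_XX_X_X_
_XX_X_X_X
XX_X_X_X_
X_X_X_X_X
_X_X_X_X_
X_X_X_X_X  (repeats tick 7; period 2)
tick 10: _X_X_X_X_
tick 10 is _X_X_X_X_, still not uniform _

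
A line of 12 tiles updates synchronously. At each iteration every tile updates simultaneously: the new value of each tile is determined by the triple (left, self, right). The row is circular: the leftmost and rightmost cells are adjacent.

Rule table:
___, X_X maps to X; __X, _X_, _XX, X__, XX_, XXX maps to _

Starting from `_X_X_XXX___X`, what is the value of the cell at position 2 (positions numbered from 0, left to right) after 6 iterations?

_

X_X_X____X__
_X_X__XX____
__X______XXX
____XXXX____
XXX______XXX
____XXXX____
position 2 holds _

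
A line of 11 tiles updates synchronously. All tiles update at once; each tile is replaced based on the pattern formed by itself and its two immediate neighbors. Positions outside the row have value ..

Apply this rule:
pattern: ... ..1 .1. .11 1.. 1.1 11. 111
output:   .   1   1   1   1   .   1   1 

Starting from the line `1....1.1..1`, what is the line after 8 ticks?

tick 1: 11..11.1111
tick 2: 111111.1111
tick 3: 111111.1111  (fixed point — unchanged through tick 8)

111111.1111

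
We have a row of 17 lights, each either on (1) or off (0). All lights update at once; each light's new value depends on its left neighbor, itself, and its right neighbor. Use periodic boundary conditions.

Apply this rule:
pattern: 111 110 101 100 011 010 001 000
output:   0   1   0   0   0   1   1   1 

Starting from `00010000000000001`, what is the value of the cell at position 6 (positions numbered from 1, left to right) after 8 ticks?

01110111111111111
00010000000000001  (repeats tick 0; period 2)
tick 8: 00010000000000001
position 6 holds 0

0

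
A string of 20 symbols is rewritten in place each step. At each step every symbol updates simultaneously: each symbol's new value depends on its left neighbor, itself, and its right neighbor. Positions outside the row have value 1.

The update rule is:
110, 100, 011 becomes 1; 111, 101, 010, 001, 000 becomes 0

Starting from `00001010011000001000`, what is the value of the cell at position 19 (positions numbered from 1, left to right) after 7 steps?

0

10000001011100000100
11000000010110000010
01100000000111000000
01110000000101100000
01011000000001110000
00011100000001011000
10010110000000011100
position 19 holds 0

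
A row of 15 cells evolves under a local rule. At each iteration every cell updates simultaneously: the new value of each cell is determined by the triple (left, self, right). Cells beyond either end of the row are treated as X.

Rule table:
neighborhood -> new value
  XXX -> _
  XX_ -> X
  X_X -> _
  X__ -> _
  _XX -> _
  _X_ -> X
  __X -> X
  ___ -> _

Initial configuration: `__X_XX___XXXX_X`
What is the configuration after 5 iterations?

_XX__X__X_X_X__

_XX__X__X___X__
__X_XX_XX__XX_X
_XX__X__X_X_X__
__X_XX_XX_X_X_X
_XX__X__X_X_X__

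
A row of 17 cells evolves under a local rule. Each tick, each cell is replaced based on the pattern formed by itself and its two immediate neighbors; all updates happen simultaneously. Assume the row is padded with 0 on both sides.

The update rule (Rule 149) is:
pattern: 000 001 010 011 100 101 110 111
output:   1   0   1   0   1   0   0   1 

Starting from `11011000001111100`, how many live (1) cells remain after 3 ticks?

10

00000111100111011
11110011010010000
01101000011011111
count of 1: 10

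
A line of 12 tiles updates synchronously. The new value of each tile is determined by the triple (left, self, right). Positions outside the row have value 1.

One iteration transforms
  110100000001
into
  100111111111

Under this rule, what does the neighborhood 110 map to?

0

At position 1 the neighborhood is 110; the next row has 0 there.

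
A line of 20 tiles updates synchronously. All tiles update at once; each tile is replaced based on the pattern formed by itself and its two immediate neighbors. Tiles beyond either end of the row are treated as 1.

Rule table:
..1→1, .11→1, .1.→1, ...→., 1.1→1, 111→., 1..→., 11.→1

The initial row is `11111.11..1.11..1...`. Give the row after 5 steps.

11111....111.111111.

....1111.11111.11..1
...11..111...1111.11
..111.11.1..11..111.
.11.111111.111.11.11
11111....111.111111.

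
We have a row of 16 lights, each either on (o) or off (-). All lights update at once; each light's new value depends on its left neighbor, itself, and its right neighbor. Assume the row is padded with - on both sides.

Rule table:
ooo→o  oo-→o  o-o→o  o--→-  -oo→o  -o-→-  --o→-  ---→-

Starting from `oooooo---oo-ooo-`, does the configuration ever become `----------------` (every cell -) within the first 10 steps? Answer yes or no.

no

oooooo---oooooo-
oooooo---oooooo-  (fixed point — unchanged through step 10)
step 10 is oooooo---oooooo-, still not uniform -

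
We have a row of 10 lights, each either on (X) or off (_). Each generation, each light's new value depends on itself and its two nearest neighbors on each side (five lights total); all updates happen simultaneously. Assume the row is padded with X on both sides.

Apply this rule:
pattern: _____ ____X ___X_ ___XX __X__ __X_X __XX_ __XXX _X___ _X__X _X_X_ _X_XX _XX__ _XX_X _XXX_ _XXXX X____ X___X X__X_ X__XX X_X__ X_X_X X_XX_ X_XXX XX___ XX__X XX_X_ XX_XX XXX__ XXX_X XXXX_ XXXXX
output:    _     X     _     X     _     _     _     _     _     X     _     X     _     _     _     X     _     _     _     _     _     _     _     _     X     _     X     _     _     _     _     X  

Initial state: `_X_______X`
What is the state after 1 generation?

X______XX_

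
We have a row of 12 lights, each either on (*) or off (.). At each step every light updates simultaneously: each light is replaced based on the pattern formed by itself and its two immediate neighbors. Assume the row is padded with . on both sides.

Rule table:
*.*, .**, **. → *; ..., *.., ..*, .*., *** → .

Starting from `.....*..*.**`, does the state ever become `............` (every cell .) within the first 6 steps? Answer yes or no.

step 1: .........***
step 2: .........*.*
step 3: ..........*.
step 4: ............
all cells are . at step 4

yes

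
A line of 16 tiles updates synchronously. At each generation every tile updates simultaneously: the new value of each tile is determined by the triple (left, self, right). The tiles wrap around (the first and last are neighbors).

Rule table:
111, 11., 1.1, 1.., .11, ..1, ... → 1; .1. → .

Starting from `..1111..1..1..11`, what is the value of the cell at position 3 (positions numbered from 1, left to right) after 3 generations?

1

11111111.11.1111
1111111111111111
1111111111111111
position 3 holds 1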